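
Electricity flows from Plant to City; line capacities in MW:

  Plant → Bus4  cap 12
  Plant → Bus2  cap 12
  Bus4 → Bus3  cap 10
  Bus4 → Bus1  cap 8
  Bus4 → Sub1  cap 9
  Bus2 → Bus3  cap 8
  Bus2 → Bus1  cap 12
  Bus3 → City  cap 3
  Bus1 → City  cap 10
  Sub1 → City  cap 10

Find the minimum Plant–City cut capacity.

22

Augment Plant→Bus4→Bus3→City: bottleneck 3, flow now 3.
Augment Plant→Bus4→Bus1→City: bottleneck 8, flow now 11.
Augment Plant→Bus4→Sub1→City: bottleneck 1, flow now 12.
Augment Plant→Bus2→Bus1→City: bottleneck 2, flow now 14.
Augment Plant→Bus2→Bus3→Bus4→Sub1→City: bottleneck 3, flow now 17. (uses reverse residual edge)
Augment Plant→Bus2→Bus1→Bus4→Sub1→City: bottleneck 5, flow now 22. (uses reverse residual edge)
No augmenting path remains; maximum flow = 22.
By max-flow min-cut, the minimum cut capacity equals the max flow.
In the residual graph, reachable from Plant: {Plant, Bus4, Bus2, Bus3, Bus1}.
Min-cut edges: Bus4→Sub1 (9), Bus3→City (3), Bus1→City (10); capacity 9 + 3 + 10 = 22.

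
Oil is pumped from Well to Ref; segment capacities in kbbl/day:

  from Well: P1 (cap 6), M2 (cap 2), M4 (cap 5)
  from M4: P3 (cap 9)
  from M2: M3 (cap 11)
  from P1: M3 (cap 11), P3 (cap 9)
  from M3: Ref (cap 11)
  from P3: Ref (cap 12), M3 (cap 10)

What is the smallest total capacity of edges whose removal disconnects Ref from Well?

13

Augment Well→M4→P3→Ref: bottleneck 5, flow now 5.
Augment Well→M2→M3→Ref: bottleneck 2, flow now 7.
Augment Well→P1→M3→Ref: bottleneck 6, flow now 13.
No augmenting path remains; maximum flow = 13.
By max-flow min-cut, the minimum cut capacity equals the max flow.
In the residual graph, reachable from Well: {Well}.
Min-cut edges: Well→M4 (5), Well→M2 (2), Well→P1 (6); capacity 5 + 2 + 6 = 13.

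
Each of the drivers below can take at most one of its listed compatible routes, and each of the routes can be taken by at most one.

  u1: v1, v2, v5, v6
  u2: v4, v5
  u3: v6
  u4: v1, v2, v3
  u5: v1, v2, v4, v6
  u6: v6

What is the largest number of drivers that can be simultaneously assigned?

Unit-capacity flow: source→left, listed edges, right→sink; max matching = max flow.
Augmenting path u1→v1 (+1); matched 1.
Augmenting path u2→v4 (+1); matched 2.
Augmenting path u3→v6 (+1); matched 3.
Augmenting path u4→v2 (+1); matched 4.
Augmenting path u5→v1→u1→v5 (+1); matched 5.
No augmenting path remains; maximum matching = 5.
König certificate: {u1, u2, u4, u5, v6} is a vertex cover of size 5 (every listed pair touches it), so no matching can be larger.

5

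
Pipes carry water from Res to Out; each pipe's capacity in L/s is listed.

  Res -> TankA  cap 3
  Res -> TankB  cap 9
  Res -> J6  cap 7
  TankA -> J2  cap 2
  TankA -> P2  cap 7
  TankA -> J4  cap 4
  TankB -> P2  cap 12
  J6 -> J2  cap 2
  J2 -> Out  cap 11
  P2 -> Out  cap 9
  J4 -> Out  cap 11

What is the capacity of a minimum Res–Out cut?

Augment Res→TankA→J2→Out: bottleneck 2, flow now 2.
Augment Res→TankA→P2→Out: bottleneck 1, flow now 3.
Augment Res→TankB→P2→Out: bottleneck 8, flow now 11.
Augment Res→J6→J2→Out: bottleneck 2, flow now 13.
Augment Res→TankB→P2→TankA→J4→Out: bottleneck 1, flow now 14. (uses reverse residual edge)
No augmenting path remains; maximum flow = 14.
By max-flow min-cut, the minimum cut capacity equals the max flow.
In the residual graph, reachable from Res: {Res, J6}.
Min-cut edges: Res→TankA (3), Res→TankB (9), J6→J2 (2); capacity 3 + 9 + 2 = 14.

14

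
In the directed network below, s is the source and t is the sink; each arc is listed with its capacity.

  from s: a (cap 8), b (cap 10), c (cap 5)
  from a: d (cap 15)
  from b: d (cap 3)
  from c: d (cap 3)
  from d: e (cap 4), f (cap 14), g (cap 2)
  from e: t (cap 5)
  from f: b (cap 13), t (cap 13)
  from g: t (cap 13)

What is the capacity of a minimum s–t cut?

14

Augment s→a→d→e→t: bottleneck 4, flow now 4.
Augment s→a→d→f→t: bottleneck 4, flow now 8.
Augment s→b→d→f→t: bottleneck 3, flow now 11.
Augment s→c→d→f→t: bottleneck 3, flow now 14.
No augmenting path remains; maximum flow = 14.
By max-flow min-cut, the minimum cut capacity equals the max flow.
In the residual graph, reachable from s: {s, b, c}.
Min-cut edges: s→a (8), b→d (3), c→d (3); capacity 8 + 3 + 3 = 14.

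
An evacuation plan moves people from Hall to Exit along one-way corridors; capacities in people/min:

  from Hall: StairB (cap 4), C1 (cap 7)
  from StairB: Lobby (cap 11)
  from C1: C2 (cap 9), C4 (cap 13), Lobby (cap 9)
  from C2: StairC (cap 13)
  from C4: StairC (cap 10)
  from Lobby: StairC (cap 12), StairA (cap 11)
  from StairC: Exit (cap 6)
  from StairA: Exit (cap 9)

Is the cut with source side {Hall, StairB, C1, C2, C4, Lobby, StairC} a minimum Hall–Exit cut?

Given cut capacity: 11 + 6 = 17.
Augment Hall→StairB→Lobby→StairC→Exit: bottleneck 4, flow now 4.
Augment Hall→C1→C2→StairC→Exit: bottleneck 2, flow now 6.
Augment Hall→C1→Lobby→StairA→Exit: bottleneck 5, flow now 11.
No augmenting path remains; maximum flow = 11.
In the residual graph, reachable from Hall: {Hall}.
Min-cut edges: Hall→StairB (4), Hall→C1 (7); capacity 4 + 7 = 11.
Cut capacity 17 exceeds the max flow 11, so it is not minimum.

No — its capacity is 17, but the minimum cut has capacity 11.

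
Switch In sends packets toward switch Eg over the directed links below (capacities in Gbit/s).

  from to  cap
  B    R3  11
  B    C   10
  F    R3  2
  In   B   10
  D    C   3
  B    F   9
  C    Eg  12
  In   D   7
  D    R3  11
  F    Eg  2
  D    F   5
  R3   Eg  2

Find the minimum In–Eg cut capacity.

16

Augment In→B→C→Eg: bottleneck 10, flow now 10.
Augment In→D→C→Eg: bottleneck 2, flow now 12.
Augment In→D→R3→Eg: bottleneck 2, flow now 14.
Augment In→D→F→Eg: bottleneck 2, flow now 16.
No augmenting path remains; maximum flow = 16.
By max-flow min-cut, the minimum cut capacity equals the max flow.
In the residual graph, reachable from In: {In, B, D, C, R3, F}.
Min-cut edges: C→Eg (12), R3→Eg (2), F→Eg (2); capacity 12 + 2 + 2 = 16.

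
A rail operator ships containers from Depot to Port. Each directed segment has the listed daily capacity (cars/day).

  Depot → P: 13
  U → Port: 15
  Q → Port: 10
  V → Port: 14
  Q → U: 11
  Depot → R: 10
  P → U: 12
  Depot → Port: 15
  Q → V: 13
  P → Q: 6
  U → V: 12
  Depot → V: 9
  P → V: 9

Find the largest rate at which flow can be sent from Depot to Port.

Augment Depot→Port: bottleneck 15, flow now 15.
Augment Depot→V→Port: bottleneck 9, flow now 24.
Augment Depot→P→Q→Port: bottleneck 6, flow now 30.
Augment Depot→P→U→Port: bottleneck 7, flow now 37.
No augmenting path remains; maximum flow = 37.
In the residual graph, reachable from Depot: {Depot, R}.
Min-cut edges: Depot→P (13), Depot→V (9), Depot→Port (15); capacity 13 + 9 + 15 = 37.
This cut is saturated, so no flow can exceed 37.

37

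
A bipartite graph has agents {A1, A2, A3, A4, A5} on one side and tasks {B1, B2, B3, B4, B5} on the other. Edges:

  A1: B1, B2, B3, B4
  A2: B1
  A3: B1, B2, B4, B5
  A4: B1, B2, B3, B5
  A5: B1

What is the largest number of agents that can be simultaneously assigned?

Unit-capacity flow: source→left, listed edges, right→sink; max matching = max flow.
Augmenting path A1→B1 (+1); matched 1.
Augmenting path A3→B2 (+1); matched 2.
Augmenting path A4→B3 (+1); matched 3.
Augmenting path A2→B1→A1→B4 (+1); matched 4.
No augmenting path remains; maximum matching = 4.
König certificate: {A1, A3, A4, B1} is a vertex cover of size 4 (every listed pair touches it), so no matching can be larger.

4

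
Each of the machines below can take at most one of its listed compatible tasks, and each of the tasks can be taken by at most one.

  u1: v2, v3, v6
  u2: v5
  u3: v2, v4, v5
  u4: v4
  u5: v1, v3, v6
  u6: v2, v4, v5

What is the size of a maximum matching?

5

Unit-capacity flow: source→left, listed edges, right→sink; max matching = max flow.
Augmenting path u1→v2 (+1); matched 1.
Augmenting path u2→v5 (+1); matched 2.
Augmenting path u3→v4 (+1); matched 3.
Augmenting path u5→v1 (+1); matched 4.
Augmenting path u6→v2→u1→v3 (+1); matched 5.
No augmenting path remains; maximum matching = 5.
König certificate: {u1, u5, v2, v4, v5} is a vertex cover of size 5 (every listed pair touches it), so no matching can be larger.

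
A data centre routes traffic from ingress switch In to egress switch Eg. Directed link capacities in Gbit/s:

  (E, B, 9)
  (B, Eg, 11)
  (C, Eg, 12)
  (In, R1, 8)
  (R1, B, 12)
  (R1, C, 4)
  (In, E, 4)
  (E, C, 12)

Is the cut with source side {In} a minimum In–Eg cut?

Given cut capacity: 4 + 8 = 12.
Augment In→E→C→Eg: bottleneck 4, flow now 4.
Augment In→R1→C→Eg: bottleneck 4, flow now 8.
Augment In→R1→B→Eg: bottleneck 4, flow now 12.
No augmenting path remains; maximum flow = 12.
Cut capacity 12 equals the max flow, so it is a minimum cut.

Yes — it is a minimum cut (capacity 12).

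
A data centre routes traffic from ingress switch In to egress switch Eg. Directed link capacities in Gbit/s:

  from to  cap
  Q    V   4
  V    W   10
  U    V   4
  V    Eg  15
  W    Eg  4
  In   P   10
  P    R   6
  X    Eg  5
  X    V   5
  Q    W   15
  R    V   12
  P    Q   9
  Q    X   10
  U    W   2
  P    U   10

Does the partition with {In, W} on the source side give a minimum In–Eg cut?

No — its capacity is 14, but the minimum cut has capacity 10.

Given cut capacity: 10 + 4 = 14.
Augment In→P→Q→V→Eg: bottleneck 4, flow now 4.
Augment In→P→Q→W→Eg: bottleneck 4, flow now 8.
Augment In→P→Q→X→Eg: bottleneck 1, flow now 9.
Augment In→P→R→V→Eg: bottleneck 1, flow now 10.
No augmenting path remains; maximum flow = 10.
In the residual graph, reachable from In: {In}.
Min-cut edges: In→P (10); capacity 10 = 10.
Cut capacity 14 exceeds the max flow 10, so it is not minimum.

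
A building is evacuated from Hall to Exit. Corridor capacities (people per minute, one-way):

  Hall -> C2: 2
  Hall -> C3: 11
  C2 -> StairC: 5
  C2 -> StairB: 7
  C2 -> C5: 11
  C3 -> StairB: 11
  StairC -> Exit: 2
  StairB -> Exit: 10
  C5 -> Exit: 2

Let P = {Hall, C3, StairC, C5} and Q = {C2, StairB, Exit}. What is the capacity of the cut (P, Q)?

17

Edges leaving {Hall, C3, StairC, C5}: Hall→C2 (2), C3→StairB (11), StairC→Exit (2), C5→Exit (2).
Cut capacity = 2 + 11 + 2 + 2 = 17.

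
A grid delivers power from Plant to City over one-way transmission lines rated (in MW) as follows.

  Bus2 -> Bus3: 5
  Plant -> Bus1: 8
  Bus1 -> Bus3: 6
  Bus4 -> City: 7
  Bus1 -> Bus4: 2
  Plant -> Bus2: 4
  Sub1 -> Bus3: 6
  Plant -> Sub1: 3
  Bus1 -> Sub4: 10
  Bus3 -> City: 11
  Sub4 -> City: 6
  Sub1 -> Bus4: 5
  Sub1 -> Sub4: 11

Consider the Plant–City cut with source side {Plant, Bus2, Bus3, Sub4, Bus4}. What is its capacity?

Edges leaving {Plant, Bus2, Bus3, Sub4, Bus4}: Plant→Sub1 (3), Plant→Bus1 (8), Bus3→City (11), Sub4→City (6), Bus4→City (7).
Cut capacity = 3 + 8 + 11 + 6 + 7 = 35.

35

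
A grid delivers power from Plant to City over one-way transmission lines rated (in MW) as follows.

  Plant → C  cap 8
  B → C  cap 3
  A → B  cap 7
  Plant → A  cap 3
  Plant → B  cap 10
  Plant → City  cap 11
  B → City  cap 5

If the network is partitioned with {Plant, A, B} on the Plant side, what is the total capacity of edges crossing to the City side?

Edges leaving {Plant, A, B}: Plant→C (8), Plant→City (11), B→C (3), B→City (5).
Cut capacity = 8 + 11 + 3 + 5 = 27.

27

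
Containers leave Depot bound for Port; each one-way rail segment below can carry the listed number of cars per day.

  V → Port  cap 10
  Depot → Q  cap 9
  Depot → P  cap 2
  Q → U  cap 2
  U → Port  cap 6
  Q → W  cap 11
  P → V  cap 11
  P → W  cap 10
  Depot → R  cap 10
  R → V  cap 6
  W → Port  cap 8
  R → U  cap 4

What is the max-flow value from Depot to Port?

21

Augment Depot→P→V→Port: bottleneck 2, flow now 2.
Augment Depot→Q→U→Port: bottleneck 2, flow now 4.
Augment Depot→Q→W→Port: bottleneck 7, flow now 11.
Augment Depot→R→U→Port: bottleneck 4, flow now 15.
Augment Depot→R→V→Port: bottleneck 6, flow now 21.
No augmenting path remains; maximum flow = 21.
In the residual graph, reachable from Depot: {Depot}.
Min-cut edges: Depot→P (2), Depot→Q (9), Depot→R (10); capacity 2 + 9 + 10 = 21.
This cut is saturated, so no flow can exceed 21.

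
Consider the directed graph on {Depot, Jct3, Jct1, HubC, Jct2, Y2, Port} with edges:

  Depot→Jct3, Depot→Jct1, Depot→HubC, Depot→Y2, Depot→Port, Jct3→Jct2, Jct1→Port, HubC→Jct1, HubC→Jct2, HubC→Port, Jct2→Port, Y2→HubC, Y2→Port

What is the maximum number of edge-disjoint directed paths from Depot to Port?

5

Assign every edge capacity 1; by Menger, the answer equals the max flow.
Path Depot→Port (+1); total 1.
Path Depot→Jct1→Port (+1); total 2.
Path Depot→HubC→Port (+1); total 3.
Path Depot→Y2→Port (+1); total 4.
Path Depot→Jct3→Jct2→Port (+1); total 5.
No residual Depot→Port path; max flow = 5.
Certifying cut of size 5: {Depot→HubC, Depot→Jct1, Depot→Jct3, Depot→Port, Depot→Y2}.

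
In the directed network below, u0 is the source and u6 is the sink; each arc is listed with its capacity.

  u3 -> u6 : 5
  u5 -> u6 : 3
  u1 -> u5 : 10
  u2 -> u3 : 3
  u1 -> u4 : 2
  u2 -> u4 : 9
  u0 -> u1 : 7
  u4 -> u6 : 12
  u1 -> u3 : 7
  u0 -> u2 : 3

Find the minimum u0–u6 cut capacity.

10

Augment u0→u1→u3→u6: bottleneck 5, flow now 5.
Augment u0→u1→u4→u6: bottleneck 2, flow now 7.
Augment u0→u2→u4→u6: bottleneck 3, flow now 10.
No augmenting path remains; maximum flow = 10.
By max-flow min-cut, the minimum cut capacity equals the max flow.
In the residual graph, reachable from u0: {u0}.
Min-cut edges: u0→u1 (7), u0→u2 (3); capacity 7 + 3 = 10.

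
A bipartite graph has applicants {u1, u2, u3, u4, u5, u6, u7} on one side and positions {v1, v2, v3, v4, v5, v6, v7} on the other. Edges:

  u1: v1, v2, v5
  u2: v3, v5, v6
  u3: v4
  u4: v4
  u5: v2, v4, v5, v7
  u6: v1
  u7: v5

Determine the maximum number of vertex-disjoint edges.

6

Unit-capacity flow: source→left, listed edges, right→sink; max matching = max flow.
Augmenting path u1→v1 (+1); matched 1.
Augmenting path u2→v3 (+1); matched 2.
Augmenting path u3→v4 (+1); matched 3.
Augmenting path u5→v2 (+1); matched 4.
Augmenting path u7→v5 (+1); matched 5.
Augmenting path u6→v1→u1→v2→u5→v7 (+1); matched 6.
No augmenting path remains; maximum matching = 6.
König certificate: {u1, u2, u5, u6, u7, v4} is a vertex cover of size 6 (every listed pair touches it), so no matching can be larger.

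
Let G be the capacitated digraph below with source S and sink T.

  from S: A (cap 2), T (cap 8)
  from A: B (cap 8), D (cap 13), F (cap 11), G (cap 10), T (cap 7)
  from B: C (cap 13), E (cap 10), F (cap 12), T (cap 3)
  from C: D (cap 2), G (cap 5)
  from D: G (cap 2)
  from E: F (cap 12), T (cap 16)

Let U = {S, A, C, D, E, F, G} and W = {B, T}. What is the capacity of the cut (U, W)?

39

Edges leaving {S, A, C, D, E, F, G}: S→T (8), A→B (8), A→T (7), E→T (16).
Cut capacity = 8 + 8 + 7 + 16 = 39.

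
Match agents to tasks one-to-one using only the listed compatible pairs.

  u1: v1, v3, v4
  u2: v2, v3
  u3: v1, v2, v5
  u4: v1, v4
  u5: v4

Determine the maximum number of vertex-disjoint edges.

5

Unit-capacity flow: source→left, listed edges, right→sink; max matching = max flow.
Augmenting path u1→v1 (+1); matched 1.
Augmenting path u2→v2 (+1); matched 2.
Augmenting path u3→v5 (+1); matched 3.
Augmenting path u4→v4 (+1); matched 4.
Augmenting path u5→v4→u4→v1→u1→v3 (+1); matched 5.
No augmenting path remains; maximum matching = 5.
König certificate: {u1, u2, u3, u4, u5} is a vertex cover of size 5 (every listed pair touches it), so no matching can be larger.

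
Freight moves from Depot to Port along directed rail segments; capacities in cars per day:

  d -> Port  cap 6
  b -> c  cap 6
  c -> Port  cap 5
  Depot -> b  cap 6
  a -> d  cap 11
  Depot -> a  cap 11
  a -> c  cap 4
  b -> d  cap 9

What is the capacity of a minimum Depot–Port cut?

11

Augment Depot→a→c→Port: bottleneck 4, flow now 4.
Augment Depot→a→d→Port: bottleneck 6, flow now 10.
Augment Depot→b→c→Port: bottleneck 1, flow now 11.
No augmenting path remains; maximum flow = 11.
By max-flow min-cut, the minimum cut capacity equals the max flow.
In the residual graph, reachable from Depot: {Depot, a, b, c, d}.
Min-cut edges: c→Port (5), d→Port (6); capacity 5 + 6 = 11.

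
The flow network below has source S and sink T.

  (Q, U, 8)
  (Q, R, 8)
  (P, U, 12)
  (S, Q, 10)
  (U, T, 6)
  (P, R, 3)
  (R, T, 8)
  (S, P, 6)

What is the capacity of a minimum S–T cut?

Augment S→P→R→T: bottleneck 3, flow now 3.
Augment S→P→U→T: bottleneck 3, flow now 6.
Augment S→Q→R→T: bottleneck 5, flow now 11.
Augment S→Q→U→T: bottleneck 3, flow now 14.
No augmenting path remains; maximum flow = 14.
By max-flow min-cut, the minimum cut capacity equals the max flow.
In the residual graph, reachable from S: {S, P, Q, R, U}.
Min-cut edges: R→T (8), U→T (6); capacity 8 + 6 = 14.

14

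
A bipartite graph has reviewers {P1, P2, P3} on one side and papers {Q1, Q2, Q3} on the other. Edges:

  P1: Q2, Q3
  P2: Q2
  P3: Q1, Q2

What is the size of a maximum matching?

Unit-capacity flow: source→left, listed edges, right→sink; max matching = max flow.
Augmenting path P1→Q2 (+1); matched 1.
Augmenting path P3→Q1 (+1); matched 2.
Augmenting path P2→Q2→P1→Q3 (+1); matched 3.
No augmenting path remains; maximum matching = 3.
König certificate: {P1, P2, P3} is a vertex cover of size 3 (every listed pair touches it), so no matching can be larger.

3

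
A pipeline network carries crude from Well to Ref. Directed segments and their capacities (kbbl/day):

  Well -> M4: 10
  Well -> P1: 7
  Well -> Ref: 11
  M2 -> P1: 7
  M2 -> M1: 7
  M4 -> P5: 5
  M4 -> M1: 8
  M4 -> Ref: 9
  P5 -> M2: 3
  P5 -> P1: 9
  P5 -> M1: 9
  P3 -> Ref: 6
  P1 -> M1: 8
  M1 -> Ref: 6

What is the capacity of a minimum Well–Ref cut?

Augment Well→Ref: bottleneck 11, flow now 11.
Augment Well→M4→Ref: bottleneck 9, flow now 20.
Augment Well→M4→M1→Ref: bottleneck 1, flow now 21.
Augment Well→P1→M1→Ref: bottleneck 5, flow now 26.
No augmenting path remains; maximum flow = 26.
By max-flow min-cut, the minimum cut capacity equals the max flow.
In the residual graph, reachable from Well: {Well, M2, M4, P5, P1, M1}.
Min-cut edges: Well→Ref (11), M4→Ref (9), M1→Ref (6); capacity 11 + 9 + 6 = 26.

26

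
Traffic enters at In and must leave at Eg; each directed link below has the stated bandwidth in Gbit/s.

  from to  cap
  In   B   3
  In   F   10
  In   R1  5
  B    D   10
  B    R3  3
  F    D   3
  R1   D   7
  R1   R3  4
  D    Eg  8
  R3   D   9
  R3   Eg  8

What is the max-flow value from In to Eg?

Augment In→B→D→Eg: bottleneck 3, flow now 3.
Augment In→F→D→Eg: bottleneck 3, flow now 6.
Augment In→R1→D→Eg: bottleneck 2, flow now 8.
Augment In→R1→R3→Eg: bottleneck 3, flow now 11.
No augmenting path remains; maximum flow = 11.
In the residual graph, reachable from In: {In, F}.
Min-cut edges: In→B (3), In→R1 (5), F→D (3); capacity 3 + 5 + 3 = 11.
This cut is saturated, so no flow can exceed 11.

11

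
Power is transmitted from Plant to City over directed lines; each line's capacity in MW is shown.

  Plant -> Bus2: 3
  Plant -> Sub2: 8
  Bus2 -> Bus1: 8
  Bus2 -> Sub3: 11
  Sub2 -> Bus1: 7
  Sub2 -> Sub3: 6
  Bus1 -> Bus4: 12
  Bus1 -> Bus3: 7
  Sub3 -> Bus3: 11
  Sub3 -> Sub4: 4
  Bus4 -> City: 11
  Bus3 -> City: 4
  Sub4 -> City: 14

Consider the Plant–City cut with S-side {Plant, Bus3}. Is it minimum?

No — its capacity is 15, but the minimum cut has capacity 11.

Given cut capacity: 3 + 8 + 4 = 15.
Augment Plant→Bus2→Bus1→Bus4→City: bottleneck 3, flow now 3.
Augment Plant→Sub2→Bus1→Bus4→City: bottleneck 7, flow now 10.
Augment Plant→Sub2→Sub3→Bus3→City: bottleneck 1, flow now 11.
No augmenting path remains; maximum flow = 11.
In the residual graph, reachable from Plant: {Plant}.
Min-cut edges: Plant→Bus2 (3), Plant→Sub2 (8); capacity 3 + 8 = 11.
Cut capacity 15 exceeds the max flow 11, so it is not minimum.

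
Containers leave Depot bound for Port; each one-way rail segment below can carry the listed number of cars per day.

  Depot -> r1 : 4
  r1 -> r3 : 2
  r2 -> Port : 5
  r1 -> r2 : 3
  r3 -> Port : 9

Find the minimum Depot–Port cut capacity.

4

Augment Depot→r1→r2→Port: bottleneck 3, flow now 3.
Augment Depot→r1→r3→Port: bottleneck 1, flow now 4.
No augmenting path remains; maximum flow = 4.
By max-flow min-cut, the minimum cut capacity equals the max flow.
In the residual graph, reachable from Depot: {Depot}.
Min-cut edges: Depot→r1 (4); capacity 4 = 4.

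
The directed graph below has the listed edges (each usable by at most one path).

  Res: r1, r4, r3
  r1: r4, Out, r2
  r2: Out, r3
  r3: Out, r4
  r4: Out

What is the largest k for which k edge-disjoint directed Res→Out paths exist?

3

Assign every edge capacity 1; by Menger, the answer equals the max flow.
Path Res→r1→Out (+1); total 1.
Path Res→r3→Out (+1); total 2.
Path Res→r4→Out (+1); total 3.
No residual Res→Out path; max flow = 3.
Certifying cut of size 3: {Res→r1, Res→r3, Res→r4}.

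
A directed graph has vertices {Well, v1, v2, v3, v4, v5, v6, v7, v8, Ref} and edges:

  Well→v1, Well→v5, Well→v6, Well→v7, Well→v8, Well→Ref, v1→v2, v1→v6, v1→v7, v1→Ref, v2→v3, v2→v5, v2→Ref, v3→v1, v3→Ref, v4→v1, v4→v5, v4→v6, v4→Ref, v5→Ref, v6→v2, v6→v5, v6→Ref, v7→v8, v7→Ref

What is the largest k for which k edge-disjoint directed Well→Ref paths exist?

5

Assign every edge capacity 1; by Menger, the answer equals the max flow.
Path Well→Ref (+1); total 1.
Path Well→v1→Ref (+1); total 2.
Path Well→v5→Ref (+1); total 3.
Path Well→v6→Ref (+1); total 4.
Path Well→v7→Ref (+1); total 5.
No residual Well→Ref path; max flow = 5.
Certifying cut of size 5: {Well→Ref, Well→v1, Well→v5, Well→v6, Well→v7}.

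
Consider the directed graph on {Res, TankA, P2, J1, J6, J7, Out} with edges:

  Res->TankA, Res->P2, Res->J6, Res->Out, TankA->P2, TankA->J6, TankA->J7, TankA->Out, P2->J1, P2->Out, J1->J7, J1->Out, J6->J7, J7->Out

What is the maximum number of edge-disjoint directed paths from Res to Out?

Assign every edge capacity 1; by Menger, the answer equals the max flow.
Path Res→Out (+1); total 1.
Path Res→TankA→Out (+1); total 2.
Path Res→P2→Out (+1); total 3.
Path Res→J6→J7→Out (+1); total 4.
No residual Res→Out path; max flow = 4.
Certifying cut of size 4: {Res→J6, Res→Out, Res→P2, Res→TankA}.

4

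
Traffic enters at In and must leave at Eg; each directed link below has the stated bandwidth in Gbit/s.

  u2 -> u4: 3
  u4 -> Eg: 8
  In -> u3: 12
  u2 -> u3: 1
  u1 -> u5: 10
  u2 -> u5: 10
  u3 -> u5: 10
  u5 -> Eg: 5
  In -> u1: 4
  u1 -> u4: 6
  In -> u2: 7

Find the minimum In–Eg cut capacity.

12

Augment In→u1→u4→Eg: bottleneck 4, flow now 4.
Augment In→u2→u4→Eg: bottleneck 3, flow now 7.
Augment In→u2→u5→Eg: bottleneck 4, flow now 11.
Augment In→u3→u5→Eg: bottleneck 1, flow now 12.
No augmenting path remains; maximum flow = 12.
By max-flow min-cut, the minimum cut capacity equals the max flow.
In the residual graph, reachable from In: {In, u2, u3, u5}.
Min-cut edges: In→u1 (4), u2→u4 (3), u5→Eg (5); capacity 4 + 3 + 5 = 12.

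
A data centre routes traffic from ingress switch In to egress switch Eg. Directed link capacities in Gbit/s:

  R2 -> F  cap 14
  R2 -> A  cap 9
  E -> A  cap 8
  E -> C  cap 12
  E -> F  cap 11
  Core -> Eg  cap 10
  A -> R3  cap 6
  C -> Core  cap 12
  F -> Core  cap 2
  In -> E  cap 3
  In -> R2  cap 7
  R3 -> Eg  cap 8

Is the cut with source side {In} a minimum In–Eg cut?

Yes — it is a minimum cut (capacity 10).

Given cut capacity: 3 + 7 = 10.
Augment In→E→F→Core→Eg: bottleneck 2, flow now 2.
Augment In→E→A→R3→Eg: bottleneck 1, flow now 3.
Augment In→R2→A→R3→Eg: bottleneck 5, flow now 8.
Augment In→R2→F→E→C→Core→Eg: bottleneck 2, flow now 10. (uses reverse residual edge)
No augmenting path remains; maximum flow = 10.
Cut capacity 10 equals the max flow, so it is a minimum cut.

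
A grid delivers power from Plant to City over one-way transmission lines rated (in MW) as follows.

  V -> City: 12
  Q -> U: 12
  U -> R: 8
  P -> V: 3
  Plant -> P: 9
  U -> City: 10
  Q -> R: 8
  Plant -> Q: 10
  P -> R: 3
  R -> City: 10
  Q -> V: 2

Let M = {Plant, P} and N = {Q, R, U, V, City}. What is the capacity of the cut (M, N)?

16

Edges leaving {Plant, P}: Plant→Q (10), P→R (3), P→V (3).
Cut capacity = 10 + 3 + 3 = 16.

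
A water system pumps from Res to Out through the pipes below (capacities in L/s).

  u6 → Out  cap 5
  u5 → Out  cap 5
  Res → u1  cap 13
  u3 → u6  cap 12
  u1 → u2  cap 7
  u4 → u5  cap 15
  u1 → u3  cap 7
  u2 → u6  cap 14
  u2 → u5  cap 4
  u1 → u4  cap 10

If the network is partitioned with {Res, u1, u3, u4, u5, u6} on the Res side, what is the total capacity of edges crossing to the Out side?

Edges leaving {Res, u1, u3, u4, u5, u6}: u1→u2 (7), u5→Out (5), u6→Out (5).
Cut capacity = 7 + 5 + 5 = 17.

17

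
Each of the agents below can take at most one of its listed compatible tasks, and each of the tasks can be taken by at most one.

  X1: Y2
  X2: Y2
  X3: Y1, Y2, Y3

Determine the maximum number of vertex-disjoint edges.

2

Unit-capacity flow: source→left, listed edges, right→sink; max matching = max flow.
Augmenting path X1→Y2 (+1); matched 1.
Augmenting path X3→Y1 (+1); matched 2.
No augmenting path remains; maximum matching = 2.
König certificate: {X3, Y2} is a vertex cover of size 2 (every listed pair touches it), so no matching can be larger.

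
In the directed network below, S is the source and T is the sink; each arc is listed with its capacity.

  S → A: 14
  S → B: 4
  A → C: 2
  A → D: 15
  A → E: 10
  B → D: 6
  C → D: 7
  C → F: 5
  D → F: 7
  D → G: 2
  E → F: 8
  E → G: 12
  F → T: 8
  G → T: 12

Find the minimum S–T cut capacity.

18

Augment S→A→C→F→T: bottleneck 2, flow now 2.
Augment S→A→D→F→T: bottleneck 6, flow now 8.
Augment S→A→D→G→T: bottleneck 2, flow now 10.
Augment S→A→E→G→T: bottleneck 4, flow now 14.
Augment S→B→D→A→E→G→T: bottleneck 4, flow now 18. (uses reverse residual edge)
No augmenting path remains; maximum flow = 18.
By max-flow min-cut, the minimum cut capacity equals the max flow.
In the residual graph, reachable from S: {S}.
Min-cut edges: S→A (14), S→B (4); capacity 14 + 4 = 18.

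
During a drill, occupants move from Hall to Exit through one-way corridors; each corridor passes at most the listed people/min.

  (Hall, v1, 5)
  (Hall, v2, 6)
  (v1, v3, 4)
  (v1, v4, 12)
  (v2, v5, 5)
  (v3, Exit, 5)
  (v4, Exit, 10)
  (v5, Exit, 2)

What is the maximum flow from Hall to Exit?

7

Augment Hall→v1→v3→Exit: bottleneck 4, flow now 4.
Augment Hall→v1→v4→Exit: bottleneck 1, flow now 5.
Augment Hall→v2→v5→Exit: bottleneck 2, flow now 7.
No augmenting path remains; maximum flow = 7.
In the residual graph, reachable from Hall: {Hall, v2, v5}.
Min-cut edges: Hall→v1 (5), v5→Exit (2); capacity 5 + 2 = 7.
This cut is saturated, so no flow can exceed 7.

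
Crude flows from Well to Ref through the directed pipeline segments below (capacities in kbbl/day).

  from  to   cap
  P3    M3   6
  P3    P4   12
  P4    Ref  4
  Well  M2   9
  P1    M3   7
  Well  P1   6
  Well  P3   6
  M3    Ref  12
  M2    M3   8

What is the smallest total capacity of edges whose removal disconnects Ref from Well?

Augment Well→P1→M3→Ref: bottleneck 6, flow now 6.
Augment Well→M2→M3→Ref: bottleneck 6, flow now 12.
Augment Well→P3→P4→Ref: bottleneck 4, flow now 16.
No augmenting path remains; maximum flow = 16.
By max-flow min-cut, the minimum cut capacity equals the max flow.
In the residual graph, reachable from Well: {Well, P1, M2, P3, M3, P4}.
Min-cut edges: M3→Ref (12), P4→Ref (4); capacity 12 + 4 = 16.

16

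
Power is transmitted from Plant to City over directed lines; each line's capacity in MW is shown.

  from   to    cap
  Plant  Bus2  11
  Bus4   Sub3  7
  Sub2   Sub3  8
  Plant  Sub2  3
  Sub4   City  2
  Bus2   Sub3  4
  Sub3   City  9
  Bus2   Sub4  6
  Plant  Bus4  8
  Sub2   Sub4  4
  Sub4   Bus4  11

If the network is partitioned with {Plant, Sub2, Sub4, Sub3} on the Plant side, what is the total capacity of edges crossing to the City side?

41

Edges leaving {Plant, Sub2, Sub4, Sub3}: Plant→Bus4 (8), Plant→Bus2 (11), Sub4→Bus4 (11), Sub4→City (2), Sub3→City (9).
Cut capacity = 8 + 11 + 11 + 2 + 9 = 41.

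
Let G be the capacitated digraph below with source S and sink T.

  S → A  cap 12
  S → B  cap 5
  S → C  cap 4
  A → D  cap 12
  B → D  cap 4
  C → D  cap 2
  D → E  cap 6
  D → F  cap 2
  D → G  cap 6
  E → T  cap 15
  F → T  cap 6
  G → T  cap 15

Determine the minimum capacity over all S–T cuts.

Augment S→A→D→E→T: bottleneck 6, flow now 6.
Augment S→A→D→F→T: bottleneck 2, flow now 8.
Augment S→A→D→G→T: bottleneck 4, flow now 12.
Augment S→B→D→G→T: bottleneck 2, flow now 14.
No augmenting path remains; maximum flow = 14.
By max-flow min-cut, the minimum cut capacity equals the max flow.
In the residual graph, reachable from S: {S, A, B, C, D}.
Min-cut edges: D→E (6), D→F (2), D→G (6); capacity 6 + 2 + 6 = 14.

14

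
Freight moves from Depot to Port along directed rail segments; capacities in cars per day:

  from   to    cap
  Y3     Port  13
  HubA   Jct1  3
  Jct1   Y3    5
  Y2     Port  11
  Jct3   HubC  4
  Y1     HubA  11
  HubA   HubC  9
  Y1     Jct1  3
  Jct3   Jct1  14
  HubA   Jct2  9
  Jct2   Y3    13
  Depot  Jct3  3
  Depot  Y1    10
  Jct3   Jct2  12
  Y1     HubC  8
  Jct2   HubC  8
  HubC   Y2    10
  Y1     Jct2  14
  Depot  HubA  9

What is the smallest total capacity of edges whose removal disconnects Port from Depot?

Augment Depot→HubA→Jct1→Y3→Port: bottleneck 3, flow now 3.
Augment Depot→HubA→Jct2→Y3→Port: bottleneck 6, flow now 9.
Augment Depot→Y1→Jct1→Y3→Port: bottleneck 2, flow now 11.
Augment Depot→Y1→Jct2→Y3→Port: bottleneck 2, flow now 13.
Augment Depot→Y1→HubC→Y2→Port: bottleneck 6, flow now 19.
Augment Depot→Jct3→HubC→Y2→Port: bottleneck 3, flow now 22.
No augmenting path remains; maximum flow = 22.
By max-flow min-cut, the minimum cut capacity equals the max flow.
In the residual graph, reachable from Depot: {Depot}.
Min-cut edges: Depot→HubA (9), Depot→Y1 (10), Depot→Jct3 (3); capacity 9 + 10 + 3 = 22.

22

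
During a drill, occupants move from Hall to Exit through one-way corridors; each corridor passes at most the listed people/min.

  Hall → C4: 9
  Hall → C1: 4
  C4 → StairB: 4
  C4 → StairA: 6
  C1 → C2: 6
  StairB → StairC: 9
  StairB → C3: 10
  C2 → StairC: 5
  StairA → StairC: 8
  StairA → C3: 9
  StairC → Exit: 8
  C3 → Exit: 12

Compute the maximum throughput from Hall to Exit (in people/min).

13

Augment Hall→C4→StairB→StairC→Exit: bottleneck 4, flow now 4.
Augment Hall→C4→StairA→StairC→Exit: bottleneck 4, flow now 8.
Augment Hall→C4→StairA→C3→Exit: bottleneck 1, flow now 9.
Augment Hall→C1→C2→StairC→StairB→C3→Exit: bottleneck 4, flow now 13. (uses reverse residual edge)
No augmenting path remains; maximum flow = 13.
In the residual graph, reachable from Hall: {Hall}.
Min-cut edges: Hall→C4 (9), Hall→C1 (4); capacity 9 + 4 = 13.
This cut is saturated, so no flow can exceed 13.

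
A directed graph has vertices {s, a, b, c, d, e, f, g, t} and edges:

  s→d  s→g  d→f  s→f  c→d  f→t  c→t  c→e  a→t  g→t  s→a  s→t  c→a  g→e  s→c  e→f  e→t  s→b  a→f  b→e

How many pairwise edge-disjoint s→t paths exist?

6

Assign every edge capacity 1; by Menger, the answer equals the max flow.
Path s→t (+1); total 1.
Path s→a→t (+1); total 2.
Path s→c→t (+1); total 3.
Path s→f→t (+1); total 4.
Path s→g→t (+1); total 5.
Path s→b→e→t (+1); total 6.
No residual s→t path; max flow = 6.
Certifying cut of size 6: {f→t, s→a, s→b, s→c, s→g, s→t}.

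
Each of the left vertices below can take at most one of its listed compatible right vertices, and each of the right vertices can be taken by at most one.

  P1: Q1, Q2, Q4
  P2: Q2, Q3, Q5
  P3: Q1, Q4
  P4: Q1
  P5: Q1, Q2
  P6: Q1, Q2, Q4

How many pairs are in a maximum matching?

4

Unit-capacity flow: source→left, listed edges, right→sink; max matching = max flow.
Augmenting path P1→Q1 (+1); matched 1.
Augmenting path P2→Q2 (+1); matched 2.
Augmenting path P3→Q4 (+1); matched 3.
Augmenting path P5→Q2→P2→Q3 (+1); matched 4.
No augmenting path remains; maximum matching = 4.
König certificate: {P2, Q1, Q2, Q4} is a vertex cover of size 4 (every listed pair touches it), so no matching can be larger.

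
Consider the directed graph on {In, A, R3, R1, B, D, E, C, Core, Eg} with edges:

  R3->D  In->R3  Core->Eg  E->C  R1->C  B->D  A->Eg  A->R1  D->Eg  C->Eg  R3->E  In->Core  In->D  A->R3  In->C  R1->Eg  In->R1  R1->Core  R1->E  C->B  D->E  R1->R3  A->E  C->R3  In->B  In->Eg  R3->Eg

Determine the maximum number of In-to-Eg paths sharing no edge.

6

Assign every edge capacity 1; by Menger, the answer equals the max flow.
Path In→Eg (+1); total 1.
Path In→R3→Eg (+1); total 2.
Path In→R1→Eg (+1); total 3.
Path In→D→Eg (+1); total 4.
Path In→C→Eg (+1); total 5.
Path In→Core→Eg (+1); total 6.
No residual In→Eg path; max flow = 6.
Certifying cut of size 6: {C→Eg, D→Eg, In→Core, In→Eg, In→R1, R3→Eg}.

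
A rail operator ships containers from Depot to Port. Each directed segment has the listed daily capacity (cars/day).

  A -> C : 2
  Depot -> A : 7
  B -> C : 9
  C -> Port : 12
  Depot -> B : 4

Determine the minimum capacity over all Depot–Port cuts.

6

Augment Depot→A→C→Port: bottleneck 2, flow now 2.
Augment Depot→B→C→Port: bottleneck 4, flow now 6.
No augmenting path remains; maximum flow = 6.
By max-flow min-cut, the minimum cut capacity equals the max flow.
In the residual graph, reachable from Depot: {Depot, A}.
Min-cut edges: Depot→B (4), A→C (2); capacity 4 + 2 = 6.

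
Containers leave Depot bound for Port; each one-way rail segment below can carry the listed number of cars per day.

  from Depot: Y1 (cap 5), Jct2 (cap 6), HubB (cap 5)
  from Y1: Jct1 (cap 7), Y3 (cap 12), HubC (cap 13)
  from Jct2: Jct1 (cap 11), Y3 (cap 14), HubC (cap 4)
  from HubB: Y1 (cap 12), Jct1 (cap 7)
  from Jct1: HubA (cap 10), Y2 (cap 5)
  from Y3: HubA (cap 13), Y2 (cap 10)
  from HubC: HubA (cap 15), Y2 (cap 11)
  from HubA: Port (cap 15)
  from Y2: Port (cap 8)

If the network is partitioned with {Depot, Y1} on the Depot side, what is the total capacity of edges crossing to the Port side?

Edges leaving {Depot, Y1}: Depot→Jct2 (6), Depot→HubB (5), Y1→Jct1 (7), Y1→Y3 (12), Y1→HubC (13).
Cut capacity = 6 + 5 + 7 + 12 + 13 = 43.

43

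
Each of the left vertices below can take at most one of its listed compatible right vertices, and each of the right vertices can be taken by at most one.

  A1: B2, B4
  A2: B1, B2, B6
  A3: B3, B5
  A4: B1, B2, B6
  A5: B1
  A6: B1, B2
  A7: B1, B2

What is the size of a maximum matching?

Unit-capacity flow: source→left, listed edges, right→sink; max matching = max flow.
Augmenting path A1→B2 (+1); matched 1.
Augmenting path A2→B1 (+1); matched 2.
Augmenting path A3→B3 (+1); matched 3.
Augmenting path A4→B6 (+1); matched 4.
Augmenting path A6→B2→A1→B4 (+1); matched 5.
No augmenting path remains; maximum matching = 5.
König certificate: {A1, A3, B1, B2, B6} is a vertex cover of size 5 (every listed pair touches it), so no matching can be larger.

5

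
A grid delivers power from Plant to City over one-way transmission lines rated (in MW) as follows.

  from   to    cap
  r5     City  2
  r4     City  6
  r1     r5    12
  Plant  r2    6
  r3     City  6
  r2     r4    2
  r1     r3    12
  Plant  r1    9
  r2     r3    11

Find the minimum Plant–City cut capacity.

Augment Plant→r1→r3→City: bottleneck 6, flow now 6.
Augment Plant→r1→r5→City: bottleneck 2, flow now 8.
Augment Plant→r2→r4→City: bottleneck 2, flow now 10.
No augmenting path remains; maximum flow = 10.
By max-flow min-cut, the minimum cut capacity equals the max flow.
In the residual graph, reachable from Plant: {Plant, r1, r2, r3, r5}.
Min-cut edges: r2→r4 (2), r3→City (6), r5→City (2); capacity 2 + 6 + 2 = 10.

10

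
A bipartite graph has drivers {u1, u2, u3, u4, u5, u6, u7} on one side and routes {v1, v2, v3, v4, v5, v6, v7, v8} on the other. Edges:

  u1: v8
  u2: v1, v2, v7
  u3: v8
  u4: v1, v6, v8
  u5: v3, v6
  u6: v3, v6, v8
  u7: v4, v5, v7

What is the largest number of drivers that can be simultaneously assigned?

6

Unit-capacity flow: source→left, listed edges, right→sink; max matching = max flow.
Augmenting path u1→v8 (+1); matched 1.
Augmenting path u2→v1 (+1); matched 2.
Augmenting path u4→v6 (+1); matched 3.
Augmenting path u5→v3 (+1); matched 4.
Augmenting path u7→v4 (+1); matched 5.
Augmenting path u6→v6→u4→v1→u2→v2 (+1); matched 6.
No augmenting path remains; maximum matching = 6.
König certificate: {u2, u4, u5, u6, u7, v8} is a vertex cover of size 6 (every listed pair touches it), so no matching can be larger.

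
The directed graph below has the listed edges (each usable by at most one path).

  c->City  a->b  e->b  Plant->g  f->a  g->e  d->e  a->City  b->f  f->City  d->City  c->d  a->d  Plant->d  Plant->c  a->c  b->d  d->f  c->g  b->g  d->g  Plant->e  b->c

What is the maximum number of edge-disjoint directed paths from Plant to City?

3

Assign every edge capacity 1; by Menger, the answer equals the max flow.
Path Plant→c→City (+1); total 1.
Path Plant→d→City (+1); total 2.
Path Plant→e→b→f→City (+1); total 3.
No residual Plant→City path; max flow = 3.
Certifying cut of size 3: {Plant→c, Plant→d, e→b}.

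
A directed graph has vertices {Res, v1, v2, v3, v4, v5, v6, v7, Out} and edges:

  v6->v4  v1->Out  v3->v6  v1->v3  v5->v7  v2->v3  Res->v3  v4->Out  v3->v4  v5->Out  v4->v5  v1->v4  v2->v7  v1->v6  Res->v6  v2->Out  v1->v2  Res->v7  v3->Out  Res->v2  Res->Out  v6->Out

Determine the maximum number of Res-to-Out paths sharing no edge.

4

Assign every edge capacity 1; by Menger, the answer equals the max flow.
Path Res→Out (+1); total 1.
Path Res→v2→Out (+1); total 2.
Path Res→v3→Out (+1); total 3.
Path Res→v6→Out (+1); total 4.
No residual Res→Out path; max flow = 4.
Certifying cut of size 4: {Res→Out, Res→v2, Res→v3, Res→v6}.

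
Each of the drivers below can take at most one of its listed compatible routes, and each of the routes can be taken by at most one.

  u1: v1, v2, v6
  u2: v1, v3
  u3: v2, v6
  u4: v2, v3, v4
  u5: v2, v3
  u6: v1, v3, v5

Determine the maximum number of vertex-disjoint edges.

Unit-capacity flow: source→left, listed edges, right→sink; max matching = max flow.
Augmenting path u1→v1 (+1); matched 1.
Augmenting path u2→v3 (+1); matched 2.
Augmenting path u3→v2 (+1); matched 3.
Augmenting path u4→v4 (+1); matched 4.
Augmenting path u6→v5 (+1); matched 5.
Augmenting path u5→v2→u3→v6 (+1); matched 6.
No augmenting path remains; maximum matching = 6.
König certificate: {u1, u2, u3, u4, u5, u6} is a vertex cover of size 6 (every listed pair touches it), so no matching can be larger.

6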